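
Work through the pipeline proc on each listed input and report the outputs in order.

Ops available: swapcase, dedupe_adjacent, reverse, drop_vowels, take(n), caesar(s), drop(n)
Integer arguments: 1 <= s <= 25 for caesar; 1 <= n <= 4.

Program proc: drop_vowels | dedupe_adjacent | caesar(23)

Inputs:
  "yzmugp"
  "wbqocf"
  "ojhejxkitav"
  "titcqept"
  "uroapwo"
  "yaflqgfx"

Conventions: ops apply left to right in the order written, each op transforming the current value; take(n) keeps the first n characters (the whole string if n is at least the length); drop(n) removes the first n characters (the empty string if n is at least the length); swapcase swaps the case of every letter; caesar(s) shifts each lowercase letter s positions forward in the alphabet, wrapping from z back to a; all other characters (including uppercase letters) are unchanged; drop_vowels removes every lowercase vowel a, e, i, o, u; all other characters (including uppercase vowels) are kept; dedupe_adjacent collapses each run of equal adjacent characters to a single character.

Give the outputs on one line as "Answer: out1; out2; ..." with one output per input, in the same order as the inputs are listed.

Execution, op by op:
  "yzmugp" -> "yzmgp" -> "yzmgp" -> "vwjdm"
  "wbqocf" -> "wbqcf" -> "wbqcf" -> "tynzc"
  "ojhejxkitav" -> "jhjxktv" -> "jhjxktv" -> "geguhqs"
  "titcqept" -> "ttcqpt" -> "tcqpt" -> "qznmq"
  "uroapwo" -> "rpw" -> "rpw" -> "omt"
  "yaflqgfx" -> "yflqgfx" -> "yflqgfx" -> "vcindcu"

"vwjdm"; "tynzc"; "geguhqs"; "qznmq"; "omt"; "vcindcu"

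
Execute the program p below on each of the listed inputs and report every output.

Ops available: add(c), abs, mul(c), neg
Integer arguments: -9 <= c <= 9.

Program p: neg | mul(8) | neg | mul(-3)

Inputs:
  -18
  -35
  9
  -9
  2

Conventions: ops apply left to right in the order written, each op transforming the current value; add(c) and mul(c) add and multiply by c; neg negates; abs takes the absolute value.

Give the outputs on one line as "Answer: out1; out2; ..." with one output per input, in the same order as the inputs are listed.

Execution, op by op:
  -18 -> 18 -> 144 -> -144 -> 432
  -35 -> 35 -> 280 -> -280 -> 840
  9 -> -9 -> -72 -> 72 -> -216
  -9 -> 9 -> 72 -> -72 -> 216
  2 -> -2 -> -16 -> 16 -> -48

432; 840; -216; 216; -48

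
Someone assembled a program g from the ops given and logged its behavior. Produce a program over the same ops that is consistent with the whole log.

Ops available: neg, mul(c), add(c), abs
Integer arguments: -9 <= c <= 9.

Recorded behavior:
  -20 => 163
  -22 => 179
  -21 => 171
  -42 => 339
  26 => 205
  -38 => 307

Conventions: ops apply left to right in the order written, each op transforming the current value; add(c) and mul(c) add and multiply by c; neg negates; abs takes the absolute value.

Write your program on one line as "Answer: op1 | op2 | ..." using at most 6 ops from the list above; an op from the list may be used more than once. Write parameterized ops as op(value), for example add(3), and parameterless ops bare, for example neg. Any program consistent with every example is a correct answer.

mul(2) | neg | mul(2) | mul(2) | add(3) | abs

Check, running the answer program on each example:
  -20 -> -40 -> 40 -> 80 -> 160 -> 163 -> 163
  -22 -> -44 -> 44 -> 88 -> 176 -> 179 -> 179
  -21 -> -42 -> 42 -> 84 -> 168 -> 171 -> 171
  -42 -> -84 -> 84 -> 168 -> 336 -> 339 -> 339
  26 -> 52 -> -52 -> -104 -> -208 -> -205 -> 205
  -38 -> -76 -> 76 -> 152 -> 304 -> 307 -> 307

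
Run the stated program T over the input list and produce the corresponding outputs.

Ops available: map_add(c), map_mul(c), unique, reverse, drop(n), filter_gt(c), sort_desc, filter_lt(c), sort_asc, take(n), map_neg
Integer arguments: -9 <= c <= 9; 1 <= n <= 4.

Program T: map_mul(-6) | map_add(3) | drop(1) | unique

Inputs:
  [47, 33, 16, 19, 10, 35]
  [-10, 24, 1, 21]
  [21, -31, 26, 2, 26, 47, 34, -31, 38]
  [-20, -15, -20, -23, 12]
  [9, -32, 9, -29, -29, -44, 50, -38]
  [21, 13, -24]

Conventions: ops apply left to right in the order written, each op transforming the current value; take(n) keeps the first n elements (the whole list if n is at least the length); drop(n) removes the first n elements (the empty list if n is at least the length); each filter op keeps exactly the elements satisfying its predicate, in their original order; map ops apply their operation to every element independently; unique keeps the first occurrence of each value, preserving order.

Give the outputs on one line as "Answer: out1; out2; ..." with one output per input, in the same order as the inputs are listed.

[-195, -93, -111, -57, -207]; [-141, -3, -123]; [189, -153, -9, -279, -201, -225]; [93, 123, 141, -69]; [195, -51, 177, 267, -297, 231]; [-75, 147]

Execution, op by op:
  [47, 33, 16, 19, 10, 35] -> [-282, -198, -96, -114, -60, -210] -> [-279, -195, -93, -111, -57, -207] -> [-195, -93, -111, -57, -207] -> [-195, -93, -111, -57, -207]
  [-10, 24, 1, 21] -> [60, -144, -6, -126] -> [63, -141, -3, -123] -> [-141, -3, -123] -> [-141, -3, -123]
  [21, -31, 26, 2, 26, 47, 34, -31, 38] -> [-126, 186, -156, -12, -156, -282, -204, 186, -228] -> [-123, 189, -153, -9, -153, -279, -201, 189, -225] -> [189, -153, -9, -153, -279, -201, 189, -225] -> [189, -153, -9, -279, -201, -225]
  [-20, -15, -20, -23, 12] -> [120, 90, 120, 138, -72] -> [123, 93, 123, 141, -69] -> [93, 123, 141, -69] -> [93, 123, 141, -69]
  [9, -32, 9, -29, -29, -44, 50, -38] -> [-54, 192, -54, 174, 174, 264, -300, 228] -> [-51, 195, -51, 177, 177, 267, -297, 231] -> [195, -51, 177, 177, 267, -297, 231] -> [195, -51, 177, 267, -297, 231]
  [21, 13, -24] -> [-126, -78, 144] -> [-123, -75, 147] -> [-75, 147] -> [-75, 147]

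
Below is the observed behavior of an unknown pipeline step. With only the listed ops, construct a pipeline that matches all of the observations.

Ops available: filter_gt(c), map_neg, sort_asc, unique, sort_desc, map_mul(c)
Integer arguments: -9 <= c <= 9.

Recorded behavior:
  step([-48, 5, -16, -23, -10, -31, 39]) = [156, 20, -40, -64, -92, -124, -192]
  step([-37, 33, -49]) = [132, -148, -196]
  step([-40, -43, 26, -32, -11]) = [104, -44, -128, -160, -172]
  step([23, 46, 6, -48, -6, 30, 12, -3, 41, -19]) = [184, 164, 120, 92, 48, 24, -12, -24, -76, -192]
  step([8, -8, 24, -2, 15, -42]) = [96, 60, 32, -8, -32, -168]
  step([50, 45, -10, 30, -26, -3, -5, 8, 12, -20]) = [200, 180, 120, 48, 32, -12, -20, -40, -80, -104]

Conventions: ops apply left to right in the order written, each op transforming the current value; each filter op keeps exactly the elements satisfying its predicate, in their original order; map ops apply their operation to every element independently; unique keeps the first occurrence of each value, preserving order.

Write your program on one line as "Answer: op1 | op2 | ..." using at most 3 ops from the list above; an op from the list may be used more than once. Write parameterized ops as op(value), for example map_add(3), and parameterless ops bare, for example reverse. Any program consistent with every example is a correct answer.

map_mul(4) | sort_desc

Check, running the answer program on each example:
  [-48, 5, -16, -23, -10, -31, 39] -> [-192, 20, -64, -92, -40, -124, 156] -> [156, 20, -40, -64, -92, -124, -192]
  [-37, 33, -49] -> [-148, 132, -196] -> [132, -148, -196]
  [-40, -43, 26, -32, -11] -> [-160, -172, 104, -128, -44] -> [104, -44, -128, -160, -172]
  [23, 46, 6, -48, -6, 30, 12, -3, 41, -19] -> [92, 184, 24, -192, -24, 120, 48, -12, 164, -76] -> [184, 164, 120, 92, 48, 24, -12, -24, -76, -192]
  [8, -8, 24, -2, 15, -42] -> [32, -32, 96, -8, 60, -168] -> [96, 60, 32, -8, -32, -168]
  [50, 45, -10, 30, -26, -3, -5, 8, 12, -20] -> [200, 180, -40, 120, -104, -12, -20, 32, 48, -80] -> [200, 180, 120, 48, 32, -12, -20, -40, -80, -104]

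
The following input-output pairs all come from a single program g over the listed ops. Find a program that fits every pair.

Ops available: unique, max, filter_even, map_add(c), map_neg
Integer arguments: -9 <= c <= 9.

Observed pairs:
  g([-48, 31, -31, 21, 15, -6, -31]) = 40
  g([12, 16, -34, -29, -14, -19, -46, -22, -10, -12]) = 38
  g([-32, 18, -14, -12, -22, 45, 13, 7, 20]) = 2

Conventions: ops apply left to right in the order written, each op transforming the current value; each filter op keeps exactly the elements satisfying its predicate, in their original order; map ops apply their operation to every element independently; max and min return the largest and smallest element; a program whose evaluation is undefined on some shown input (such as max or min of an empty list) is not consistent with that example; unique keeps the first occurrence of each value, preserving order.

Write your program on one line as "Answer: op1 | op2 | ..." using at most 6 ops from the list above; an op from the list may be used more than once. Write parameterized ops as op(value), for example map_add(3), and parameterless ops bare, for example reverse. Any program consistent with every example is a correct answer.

unique | map_add(-9) | map_neg | filter_even | max

Check, running the answer program on each example:
  [-48, 31, -31, 21, 15, -6, -31] -> [-48, 31, -31, 21, 15, -6] -> [-57, 22, -40, 12, 6, -15] -> [57, -22, 40, -12, -6, 15] -> [-22, 40, -12, -6] -> 40
  [12, 16, -34, -29, -14, -19, -46, -22, -10, -12] -> [12, 16, -34, -29, -14, -19, -46, -22, -10, -12] -> [3, 7, -43, -38, -23, -28, -55, -31, -19, -21] -> [-3, -7, 43, 38, 23, 28, 55, 31, 19, 21] -> [38, 28] -> 38
  [-32, 18, -14, -12, -22, 45, 13, 7, 20] -> [-32, 18, -14, -12, -22, 45, 13, 7, 20] -> [-41, 9, -23, -21, -31, 36, 4, -2, 11] -> [41, -9, 23, 21, 31, -36, -4, 2, -11] -> [-36, -4, 2] -> 2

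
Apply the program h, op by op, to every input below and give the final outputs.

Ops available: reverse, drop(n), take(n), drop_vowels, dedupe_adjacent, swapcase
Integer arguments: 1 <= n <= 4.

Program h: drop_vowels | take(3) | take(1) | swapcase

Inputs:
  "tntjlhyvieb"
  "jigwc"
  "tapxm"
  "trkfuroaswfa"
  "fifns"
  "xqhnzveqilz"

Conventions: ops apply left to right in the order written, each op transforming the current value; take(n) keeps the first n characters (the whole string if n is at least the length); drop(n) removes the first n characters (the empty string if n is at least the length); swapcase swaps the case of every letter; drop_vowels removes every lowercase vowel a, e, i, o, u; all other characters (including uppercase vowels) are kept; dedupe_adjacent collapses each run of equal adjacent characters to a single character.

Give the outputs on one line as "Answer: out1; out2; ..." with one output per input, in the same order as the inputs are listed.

"T"; "J"; "T"; "T"; "F"; "X"

Execution, op by op:
  "tntjlhyvieb" -> "tntjlhyvb" -> "tnt" -> "t" -> "T"
  "jigwc" -> "jgwc" -> "jgw" -> "j" -> "J"
  "tapxm" -> "tpxm" -> "tpx" -> "t" -> "T"
  "trkfuroaswfa" -> "trkfrswf" -> "trk" -> "t" -> "T"
  "fifns" -> "ffns" -> "ffn" -> "f" -> "F"
  "xqhnzveqilz" -> "xqhnzvqlz" -> "xqh" -> "x" -> "X"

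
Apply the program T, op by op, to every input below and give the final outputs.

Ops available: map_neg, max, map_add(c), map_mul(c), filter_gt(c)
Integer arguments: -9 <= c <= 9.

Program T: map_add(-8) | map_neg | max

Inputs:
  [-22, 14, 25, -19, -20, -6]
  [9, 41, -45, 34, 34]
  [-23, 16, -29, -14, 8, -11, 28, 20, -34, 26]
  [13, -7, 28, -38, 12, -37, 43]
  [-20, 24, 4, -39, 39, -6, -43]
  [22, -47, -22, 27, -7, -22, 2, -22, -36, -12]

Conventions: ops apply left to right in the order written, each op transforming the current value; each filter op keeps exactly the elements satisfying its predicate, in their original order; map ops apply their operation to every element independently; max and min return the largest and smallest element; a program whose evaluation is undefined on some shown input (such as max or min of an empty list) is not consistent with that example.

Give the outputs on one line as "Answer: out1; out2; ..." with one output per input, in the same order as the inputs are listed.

Execution, op by op:
  [-22, 14, 25, -19, -20, -6] -> [-30, 6, 17, -27, -28, -14] -> [30, -6, -17, 27, 28, 14] -> 30
  [9, 41, -45, 34, 34] -> [1, 33, -53, 26, 26] -> [-1, -33, 53, -26, -26] -> 53
  [-23, 16, -29, -14, 8, -11, 28, 20, -34, 26] -> [-31, 8, -37, -22, 0, -19, 20, 12, -42, 18] -> [31, -8, 37, 22, 0, 19, -20, -12, 42, -18] -> 42
  [13, -7, 28, -38, 12, -37, 43] -> [5, -15, 20, -46, 4, -45, 35] -> [-5, 15, -20, 46, -4, 45, -35] -> 46
  [-20, 24, 4, -39, 39, -6, -43] -> [-28, 16, -4, -47, 31, -14, -51] -> [28, -16, 4, 47, -31, 14, 51] -> 51
  [22, -47, -22, 27, -7, -22, 2, -22, -36, -12] -> [14, -55, -30, 19, -15, -30, -6, -30, -44, -20] -> [-14, 55, 30, -19, 15, 30, 6, 30, 44, 20] -> 55

30; 53; 42; 46; 51; 55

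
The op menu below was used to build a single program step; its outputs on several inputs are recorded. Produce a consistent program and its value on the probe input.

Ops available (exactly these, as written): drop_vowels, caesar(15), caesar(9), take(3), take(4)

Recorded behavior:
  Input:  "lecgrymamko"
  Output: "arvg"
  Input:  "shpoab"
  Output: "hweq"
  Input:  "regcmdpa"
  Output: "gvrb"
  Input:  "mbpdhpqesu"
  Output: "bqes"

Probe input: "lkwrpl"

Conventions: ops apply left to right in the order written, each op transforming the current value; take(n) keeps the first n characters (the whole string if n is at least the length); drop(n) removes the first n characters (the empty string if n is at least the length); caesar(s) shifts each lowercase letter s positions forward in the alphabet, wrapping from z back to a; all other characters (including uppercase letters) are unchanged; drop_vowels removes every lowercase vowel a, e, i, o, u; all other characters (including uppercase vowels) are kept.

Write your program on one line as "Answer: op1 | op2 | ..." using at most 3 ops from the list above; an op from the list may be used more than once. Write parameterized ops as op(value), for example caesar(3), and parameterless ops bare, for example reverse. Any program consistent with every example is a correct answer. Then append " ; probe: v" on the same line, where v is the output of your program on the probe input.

drop_vowels | take(4) | caesar(15) ; probe: "azlg"

Check, running the answer program on each example:
  "lecgrymamko" -> "lcgrymmk" -> "lcgr" -> "arvg"
  "shpoab" -> "shpb" -> "shpb" -> "hweq"
  "regcmdpa" -> "rgcmdp" -> "rgcm" -> "gvrb"
  "mbpdhpqesu" -> "mbpdhpqs" -> "mbpd" -> "bqes"
  probe: "lkwrpl" -> "lkwrpl" -> "lkwr" -> "azlg"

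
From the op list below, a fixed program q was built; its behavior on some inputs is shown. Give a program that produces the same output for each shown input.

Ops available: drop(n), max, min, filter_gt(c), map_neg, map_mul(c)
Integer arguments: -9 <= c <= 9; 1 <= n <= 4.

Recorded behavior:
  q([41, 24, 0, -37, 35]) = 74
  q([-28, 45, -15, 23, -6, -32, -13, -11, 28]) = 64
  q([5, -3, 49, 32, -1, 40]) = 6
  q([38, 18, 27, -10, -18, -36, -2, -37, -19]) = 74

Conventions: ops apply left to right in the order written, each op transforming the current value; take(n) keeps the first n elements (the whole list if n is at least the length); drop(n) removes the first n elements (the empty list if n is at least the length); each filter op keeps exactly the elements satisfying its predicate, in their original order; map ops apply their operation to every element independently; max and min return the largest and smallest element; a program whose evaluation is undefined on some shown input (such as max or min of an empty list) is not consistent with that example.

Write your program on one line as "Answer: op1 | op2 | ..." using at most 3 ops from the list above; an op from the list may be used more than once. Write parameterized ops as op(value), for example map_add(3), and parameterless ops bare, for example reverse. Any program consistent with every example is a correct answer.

map_mul(-2) | filter_gt(0) | max

Check, running the answer program on each example:
  [41, 24, 0, -37, 35] -> [-82, -48, 0, 74, -70] -> [74] -> 74
  [-28, 45, -15, 23, -6, -32, -13, -11, 28] -> [56, -90, 30, -46, 12, 64, 26, 22, -56] -> [56, 30, 12, 64, 26, 22] -> 64
  [5, -3, 49, 32, -1, 40] -> [-10, 6, -98, -64, 2, -80] -> [6, 2] -> 6
  [38, 18, 27, -10, -18, -36, -2, -37, -19] -> [-76, -36, -54, 20, 36, 72, 4, 74, 38] -> [20, 36, 72, 4, 74, 38] -> 74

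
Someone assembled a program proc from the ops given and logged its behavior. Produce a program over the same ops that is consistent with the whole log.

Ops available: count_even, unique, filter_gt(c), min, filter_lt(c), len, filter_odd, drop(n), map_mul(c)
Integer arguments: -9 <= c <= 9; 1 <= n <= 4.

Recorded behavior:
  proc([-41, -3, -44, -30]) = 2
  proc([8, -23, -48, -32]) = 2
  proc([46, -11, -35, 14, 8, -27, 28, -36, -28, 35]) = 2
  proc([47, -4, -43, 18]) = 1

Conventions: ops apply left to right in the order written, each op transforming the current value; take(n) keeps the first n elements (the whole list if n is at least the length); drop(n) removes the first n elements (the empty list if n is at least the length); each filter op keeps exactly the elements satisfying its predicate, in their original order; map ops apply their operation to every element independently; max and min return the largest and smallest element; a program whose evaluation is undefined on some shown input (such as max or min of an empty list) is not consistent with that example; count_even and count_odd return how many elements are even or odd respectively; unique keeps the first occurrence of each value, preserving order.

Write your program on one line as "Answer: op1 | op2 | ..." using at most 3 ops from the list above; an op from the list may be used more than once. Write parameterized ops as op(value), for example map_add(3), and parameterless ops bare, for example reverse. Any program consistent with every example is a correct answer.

filter_lt(4) | count_even

Check, running the answer program on each example:
  [-41, -3, -44, -30] -> [-41, -3, -44, -30] -> 2
  [8, -23, -48, -32] -> [-23, -48, -32] -> 2
  [46, -11, -35, 14, 8, -27, 28, -36, -28, 35] -> [-11, -35, -27, -36, -28] -> 2
  [47, -4, -43, 18] -> [-4, -43] -> 1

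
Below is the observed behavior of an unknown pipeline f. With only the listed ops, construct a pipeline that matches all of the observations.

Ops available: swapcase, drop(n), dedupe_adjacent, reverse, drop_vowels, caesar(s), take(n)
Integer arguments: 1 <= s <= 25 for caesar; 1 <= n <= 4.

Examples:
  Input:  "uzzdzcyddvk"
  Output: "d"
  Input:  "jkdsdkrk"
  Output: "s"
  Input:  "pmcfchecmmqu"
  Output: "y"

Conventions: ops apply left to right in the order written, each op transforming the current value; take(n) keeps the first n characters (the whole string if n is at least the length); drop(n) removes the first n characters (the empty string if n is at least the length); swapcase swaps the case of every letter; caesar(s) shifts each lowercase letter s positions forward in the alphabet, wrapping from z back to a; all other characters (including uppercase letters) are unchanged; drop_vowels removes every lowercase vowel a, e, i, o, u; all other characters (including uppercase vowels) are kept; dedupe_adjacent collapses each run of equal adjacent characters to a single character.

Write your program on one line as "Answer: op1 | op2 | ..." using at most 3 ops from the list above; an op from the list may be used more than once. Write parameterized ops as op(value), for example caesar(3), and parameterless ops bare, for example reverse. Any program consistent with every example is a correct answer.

take(1) | caesar(4) | caesar(5)

Check, running the answer program on each example:
  "uzzdzcyddvk" -> "u" -> "y" -> "d"
  "jkdsdkrk" -> "j" -> "n" -> "s"
  "pmcfchecmmqu" -> "p" -> "t" -> "y"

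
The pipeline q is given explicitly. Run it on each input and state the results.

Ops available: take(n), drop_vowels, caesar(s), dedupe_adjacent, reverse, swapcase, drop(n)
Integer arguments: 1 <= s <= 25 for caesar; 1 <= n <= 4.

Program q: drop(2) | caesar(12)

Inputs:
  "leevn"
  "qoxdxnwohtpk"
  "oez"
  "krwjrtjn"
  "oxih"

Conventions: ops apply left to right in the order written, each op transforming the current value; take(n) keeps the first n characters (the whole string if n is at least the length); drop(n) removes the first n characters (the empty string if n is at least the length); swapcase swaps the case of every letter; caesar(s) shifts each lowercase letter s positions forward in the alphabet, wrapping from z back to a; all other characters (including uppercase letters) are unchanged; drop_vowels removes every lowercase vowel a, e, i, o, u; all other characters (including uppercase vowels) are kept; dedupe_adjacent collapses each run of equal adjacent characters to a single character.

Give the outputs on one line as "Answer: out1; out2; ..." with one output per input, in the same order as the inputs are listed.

Execution, op by op:
  "leevn" -> "evn" -> "qhz"
  "qoxdxnwohtpk" -> "xdxnwohtpk" -> "jpjziatfbw"
  "oez" -> "z" -> "l"
  "krwjrtjn" -> "wjrtjn" -> "ivdfvz"
  "oxih" -> "ih" -> "ut"

"qhz"; "jpjziatfbw"; "l"; "ivdfvz"; "ut"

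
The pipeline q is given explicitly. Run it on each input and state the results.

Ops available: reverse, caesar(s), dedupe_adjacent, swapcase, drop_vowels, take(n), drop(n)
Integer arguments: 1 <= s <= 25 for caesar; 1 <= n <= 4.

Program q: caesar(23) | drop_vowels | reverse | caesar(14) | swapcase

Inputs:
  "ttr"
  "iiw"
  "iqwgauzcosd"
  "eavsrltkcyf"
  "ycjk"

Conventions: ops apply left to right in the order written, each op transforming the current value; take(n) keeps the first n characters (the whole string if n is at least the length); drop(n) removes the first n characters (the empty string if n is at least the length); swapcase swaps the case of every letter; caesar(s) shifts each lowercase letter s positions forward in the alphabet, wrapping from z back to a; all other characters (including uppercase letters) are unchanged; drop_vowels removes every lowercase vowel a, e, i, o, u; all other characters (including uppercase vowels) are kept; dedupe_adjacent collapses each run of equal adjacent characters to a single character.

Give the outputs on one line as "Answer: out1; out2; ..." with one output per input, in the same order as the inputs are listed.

Execution, op by op:
  "ttr" -> "qqo" -> "qq" -> "qq" -> "ee" -> "EE"
  "iiw" -> "fft" -> "fft" -> "tff" -> "htt" -> "HTT"
  "iqwgauzcosd" -> "fntdxrwzlpa" -> "fntdxrwzlp" -> "plzwrxdtnf" -> "dznkflrhbt" -> "DZNKFLRHBT"
  "eavsrltkcyf" -> "bxspoiqhzvc" -> "bxspqhzvc" -> "cvzhqpsxb" -> "qjnvedglp" -> "QJNVEDGLP"
  "ycjk" -> "vzgh" -> "vzgh" -> "hgzv" -> "vunj" -> "VUNJ"

"EE"; "HTT"; "DZNKFLRHBT"; "QJNVEDGLP"; "VUNJ"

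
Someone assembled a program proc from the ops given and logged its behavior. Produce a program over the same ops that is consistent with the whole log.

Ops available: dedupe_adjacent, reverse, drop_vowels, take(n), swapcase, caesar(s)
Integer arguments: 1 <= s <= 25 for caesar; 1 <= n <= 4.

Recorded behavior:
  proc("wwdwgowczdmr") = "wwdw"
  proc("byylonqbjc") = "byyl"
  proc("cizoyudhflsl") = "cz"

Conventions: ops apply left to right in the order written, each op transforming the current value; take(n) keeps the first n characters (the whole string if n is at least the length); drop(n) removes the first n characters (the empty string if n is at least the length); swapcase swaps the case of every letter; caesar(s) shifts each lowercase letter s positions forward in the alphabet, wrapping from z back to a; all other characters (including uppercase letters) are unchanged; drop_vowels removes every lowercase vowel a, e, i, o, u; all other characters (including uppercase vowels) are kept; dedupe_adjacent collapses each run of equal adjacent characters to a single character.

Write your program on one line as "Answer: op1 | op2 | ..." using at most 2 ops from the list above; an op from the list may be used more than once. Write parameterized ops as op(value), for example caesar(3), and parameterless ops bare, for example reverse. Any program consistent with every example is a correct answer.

take(4) | drop_vowels

Check, running the answer program on each example:
  "wwdwgowczdmr" -> "wwdw" -> "wwdw"
  "byylonqbjc" -> "byyl" -> "byyl"
  "cizoyudhflsl" -> "cizo" -> "cz"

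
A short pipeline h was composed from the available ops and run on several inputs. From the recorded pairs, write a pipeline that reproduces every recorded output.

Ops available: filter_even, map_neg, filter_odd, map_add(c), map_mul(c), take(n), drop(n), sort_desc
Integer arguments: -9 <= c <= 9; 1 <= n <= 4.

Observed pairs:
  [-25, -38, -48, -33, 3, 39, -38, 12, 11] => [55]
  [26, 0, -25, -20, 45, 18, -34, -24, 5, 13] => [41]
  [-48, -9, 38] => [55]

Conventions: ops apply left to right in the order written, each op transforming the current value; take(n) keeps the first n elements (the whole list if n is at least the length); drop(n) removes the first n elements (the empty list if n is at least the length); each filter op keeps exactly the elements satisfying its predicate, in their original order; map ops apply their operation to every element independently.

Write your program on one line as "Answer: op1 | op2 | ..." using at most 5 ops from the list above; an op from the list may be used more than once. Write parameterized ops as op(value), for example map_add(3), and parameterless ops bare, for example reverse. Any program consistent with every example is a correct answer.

map_neg | sort_desc | map_add(7) | take(1)

Check, running the answer program on each example:
  [-25, -38, -48, -33, 3, 39, -38, 12, 11] -> [25, 38, 48, 33, -3, -39, 38, -12, -11] -> [48, 38, 38, 33, 25, -3, -11, -12, -39] -> [55, 45, 45, 40, 32, 4, -4, -5, -32] -> [55]
  [26, 0, -25, -20, 45, 18, -34, -24, 5, 13] -> [-26, 0, 25, 20, -45, -18, 34, 24, -5, -13] -> [34, 25, 24, 20, 0, -5, -13, -18, -26, -45] -> [41, 32, 31, 27, 7, 2, -6, -11, -19, -38] -> [41]
  [-48, -9, 38] -> [48, 9, -38] -> [48, 9, -38] -> [55, 16, -31] -> [55]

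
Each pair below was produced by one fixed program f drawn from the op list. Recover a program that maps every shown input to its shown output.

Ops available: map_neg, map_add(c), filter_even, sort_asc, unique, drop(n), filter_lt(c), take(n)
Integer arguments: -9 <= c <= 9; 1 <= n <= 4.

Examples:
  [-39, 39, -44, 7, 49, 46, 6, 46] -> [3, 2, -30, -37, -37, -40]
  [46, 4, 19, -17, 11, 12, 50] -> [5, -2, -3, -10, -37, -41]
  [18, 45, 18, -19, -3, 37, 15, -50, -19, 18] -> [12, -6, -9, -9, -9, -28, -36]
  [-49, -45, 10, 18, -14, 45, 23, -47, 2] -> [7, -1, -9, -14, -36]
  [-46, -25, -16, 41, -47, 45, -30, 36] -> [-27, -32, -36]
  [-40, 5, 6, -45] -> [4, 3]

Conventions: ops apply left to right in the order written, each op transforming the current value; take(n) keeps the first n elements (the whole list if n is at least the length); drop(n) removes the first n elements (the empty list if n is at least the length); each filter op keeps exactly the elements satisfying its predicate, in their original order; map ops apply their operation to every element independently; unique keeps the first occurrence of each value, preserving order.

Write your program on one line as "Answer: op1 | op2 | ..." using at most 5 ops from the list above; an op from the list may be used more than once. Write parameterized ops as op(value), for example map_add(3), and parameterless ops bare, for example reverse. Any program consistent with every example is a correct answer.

sort_asc | map_neg | filter_lt(8) | map_add(9)

Check, running the answer program on each example:
  [-39, 39, -44, 7, 49, 46, 6, 46] -> [-44, -39, 6, 7, 39, 46, 46, 49] -> [44, 39, -6, -7, -39, -46, -46, -49] -> [-6, -7, -39, -46, -46, -49] -> [3, 2, -30, -37, -37, -40]
  [46, 4, 19, -17, 11, 12, 50] -> [-17, 4, 11, 12, 19, 46, 50] -> [17, -4, -11, -12, -19, -46, -50] -> [-4, -11, -12, -19, -46, -50] -> [5, -2, -3, -10, -37, -41]
  [18, 45, 18, -19, -3, 37, 15, -50, -19, 18] -> [-50, -19, -19, -3, 15, 18, 18, 18, 37, 45] -> [50, 19, 19, 3, -15, -18, -18, -18, -37, -45] -> [3, -15, -18, -18, -18, -37, -45] -> [12, -6, -9, -9, -9, -28, -36]
  [-49, -45, 10, 18, -14, 45, 23, -47, 2] -> [-49, -47, -45, -14, 2, 10, 18, 23, 45] -> [49, 47, 45, 14, -2, -10, -18, -23, -45] -> [-2, -10, -18, -23, -45] -> [7, -1, -9, -14, -36]
  [-46, -25, -16, 41, -47, 45, -30, 36] -> [-47, -46, -30, -25, -16, 36, 41, 45] -> [47, 46, 30, 25, 16, -36, -41, -45] -> [-36, -41, -45] -> [-27, -32, -36]
  [-40, 5, 6, -45] -> [-45, -40, 5, 6] -> [45, 40, -5, -6] -> [-5, -6] -> [4, 3]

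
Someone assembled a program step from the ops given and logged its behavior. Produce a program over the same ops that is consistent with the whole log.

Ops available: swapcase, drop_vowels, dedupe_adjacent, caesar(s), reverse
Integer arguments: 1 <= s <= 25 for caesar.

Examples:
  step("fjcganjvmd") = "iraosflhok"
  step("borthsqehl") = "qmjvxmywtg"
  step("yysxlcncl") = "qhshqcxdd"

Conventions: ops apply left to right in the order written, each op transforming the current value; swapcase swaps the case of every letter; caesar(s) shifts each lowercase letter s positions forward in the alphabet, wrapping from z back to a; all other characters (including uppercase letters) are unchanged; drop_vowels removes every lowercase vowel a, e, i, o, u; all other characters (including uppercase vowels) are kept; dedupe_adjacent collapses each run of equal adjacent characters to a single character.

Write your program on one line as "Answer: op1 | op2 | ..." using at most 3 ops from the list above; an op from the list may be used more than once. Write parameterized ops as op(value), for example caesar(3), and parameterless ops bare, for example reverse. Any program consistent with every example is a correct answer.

reverse | caesar(12) | caesar(19)

Check, running the answer program on each example:
  "fjcganjvmd" -> "dmvjnagcjf" -> "pyhvzmsovr" -> "iraosflhok"
  "borthsqehl" -> "lheqshtrob" -> "xtqcetfdan" -> "qmjvxmywtg"
  "yysxlcncl" -> "lcnclxsyy" -> "xozoxjekk" -> "qhshqcxdd"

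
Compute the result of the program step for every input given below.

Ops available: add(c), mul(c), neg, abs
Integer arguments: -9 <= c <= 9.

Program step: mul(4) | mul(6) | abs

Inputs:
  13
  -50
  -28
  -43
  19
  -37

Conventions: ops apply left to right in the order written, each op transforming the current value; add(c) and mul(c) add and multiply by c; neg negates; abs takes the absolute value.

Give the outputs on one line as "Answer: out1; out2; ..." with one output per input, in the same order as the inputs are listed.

312; 1200; 672; 1032; 456; 888

Execution, op by op:
  13 -> 52 -> 312 -> 312
  -50 -> -200 -> -1200 -> 1200
  -28 -> -112 -> -672 -> 672
  -43 -> -172 -> -1032 -> 1032
  19 -> 76 -> 456 -> 456
  -37 -> -148 -> -888 -> 888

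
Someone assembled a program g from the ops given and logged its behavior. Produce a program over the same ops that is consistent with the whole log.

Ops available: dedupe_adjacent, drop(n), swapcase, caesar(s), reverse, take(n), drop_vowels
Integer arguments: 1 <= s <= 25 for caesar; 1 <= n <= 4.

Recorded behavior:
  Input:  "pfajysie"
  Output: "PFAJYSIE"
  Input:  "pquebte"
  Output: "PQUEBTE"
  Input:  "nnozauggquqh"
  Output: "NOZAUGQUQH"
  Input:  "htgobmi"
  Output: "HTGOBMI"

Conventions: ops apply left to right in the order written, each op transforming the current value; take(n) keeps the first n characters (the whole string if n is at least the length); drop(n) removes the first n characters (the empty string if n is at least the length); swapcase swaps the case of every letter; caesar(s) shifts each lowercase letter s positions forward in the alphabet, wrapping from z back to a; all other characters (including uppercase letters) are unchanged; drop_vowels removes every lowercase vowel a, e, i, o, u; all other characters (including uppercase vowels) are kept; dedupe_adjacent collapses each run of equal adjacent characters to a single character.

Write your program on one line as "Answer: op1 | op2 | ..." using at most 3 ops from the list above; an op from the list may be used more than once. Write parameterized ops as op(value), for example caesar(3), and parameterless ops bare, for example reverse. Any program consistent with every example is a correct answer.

swapcase | dedupe_adjacent

Check, running the answer program on each example:
  "pfajysie" -> "PFAJYSIE" -> "PFAJYSIE"
  "pquebte" -> "PQUEBTE" -> "PQUEBTE"
  "nnozauggquqh" -> "NNOZAUGGQUQH" -> "NOZAUGQUQH"
  "htgobmi" -> "HTGOBMI" -> "HTGOBMI"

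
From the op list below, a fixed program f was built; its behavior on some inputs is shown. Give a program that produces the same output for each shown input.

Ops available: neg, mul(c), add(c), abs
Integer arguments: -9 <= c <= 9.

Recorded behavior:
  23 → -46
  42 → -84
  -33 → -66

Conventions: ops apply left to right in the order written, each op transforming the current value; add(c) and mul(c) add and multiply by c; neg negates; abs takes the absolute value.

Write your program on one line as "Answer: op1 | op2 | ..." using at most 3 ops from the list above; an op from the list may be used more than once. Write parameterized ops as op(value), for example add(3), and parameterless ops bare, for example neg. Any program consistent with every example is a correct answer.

abs | mul(-2)

Check, running the answer program on each example:
  23 -> 23 -> -46
  42 -> 42 -> -84
  -33 -> 33 -> -66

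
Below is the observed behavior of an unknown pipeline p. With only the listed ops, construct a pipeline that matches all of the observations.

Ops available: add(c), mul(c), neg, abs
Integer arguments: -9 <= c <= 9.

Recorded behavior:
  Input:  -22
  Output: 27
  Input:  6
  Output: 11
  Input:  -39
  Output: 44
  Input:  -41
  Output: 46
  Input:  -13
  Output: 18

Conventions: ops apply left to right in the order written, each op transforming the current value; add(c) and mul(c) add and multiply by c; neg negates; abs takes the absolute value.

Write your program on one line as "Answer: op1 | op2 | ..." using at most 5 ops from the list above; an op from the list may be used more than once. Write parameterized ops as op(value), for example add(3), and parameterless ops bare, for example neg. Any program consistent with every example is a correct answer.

abs | neg | add(-1) | add(-4) | neg

Check, running the answer program on each example:
  -22 -> 22 -> -22 -> -23 -> -27 -> 27
  6 -> 6 -> -6 -> -7 -> -11 -> 11
  -39 -> 39 -> -39 -> -40 -> -44 -> 44
  -41 -> 41 -> -41 -> -42 -> -46 -> 46
  -13 -> 13 -> -13 -> -14 -> -18 -> 18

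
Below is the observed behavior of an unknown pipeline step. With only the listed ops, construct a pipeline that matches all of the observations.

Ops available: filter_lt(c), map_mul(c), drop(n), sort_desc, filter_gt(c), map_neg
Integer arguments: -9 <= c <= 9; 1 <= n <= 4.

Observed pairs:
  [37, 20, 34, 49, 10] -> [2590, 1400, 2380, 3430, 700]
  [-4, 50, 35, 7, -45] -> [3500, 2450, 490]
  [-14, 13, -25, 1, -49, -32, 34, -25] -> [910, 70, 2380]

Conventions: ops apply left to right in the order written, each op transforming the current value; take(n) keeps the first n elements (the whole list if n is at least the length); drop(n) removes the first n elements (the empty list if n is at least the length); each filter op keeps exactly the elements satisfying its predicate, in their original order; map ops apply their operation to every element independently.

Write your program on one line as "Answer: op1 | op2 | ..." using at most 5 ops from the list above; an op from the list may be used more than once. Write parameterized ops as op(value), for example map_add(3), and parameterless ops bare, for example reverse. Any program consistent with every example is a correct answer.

map_mul(-7) | map_mul(-5) | map_neg | filter_lt(1) | map_mul(-2)

Check, running the answer program on each example:
  [37, 20, 34, 49, 10] -> [-259, -140, -238, -343, -70] -> [1295, 700, 1190, 1715, 350] -> [-1295, -700, -1190, -1715, -350] -> [-1295, -700, -1190, -1715, -350] -> [2590, 1400, 2380, 3430, 700]
  [-4, 50, 35, 7, -45] -> [28, -350, -245, -49, 315] -> [-140, 1750, 1225, 245, -1575] -> [140, -1750, -1225, -245, 1575] -> [-1750, -1225, -245] -> [3500, 2450, 490]
  [-14, 13, -25, 1, -49, -32, 34, -25] -> [98, -91, 175, -7, 343, 224, -238, 175] -> [-490, 455, -875, 35, -1715, -1120, 1190, -875] -> [490, -455, 875, -35, 1715, 1120, -1190, 875] -> [-455, -35, -1190] -> [910, 70, 2380]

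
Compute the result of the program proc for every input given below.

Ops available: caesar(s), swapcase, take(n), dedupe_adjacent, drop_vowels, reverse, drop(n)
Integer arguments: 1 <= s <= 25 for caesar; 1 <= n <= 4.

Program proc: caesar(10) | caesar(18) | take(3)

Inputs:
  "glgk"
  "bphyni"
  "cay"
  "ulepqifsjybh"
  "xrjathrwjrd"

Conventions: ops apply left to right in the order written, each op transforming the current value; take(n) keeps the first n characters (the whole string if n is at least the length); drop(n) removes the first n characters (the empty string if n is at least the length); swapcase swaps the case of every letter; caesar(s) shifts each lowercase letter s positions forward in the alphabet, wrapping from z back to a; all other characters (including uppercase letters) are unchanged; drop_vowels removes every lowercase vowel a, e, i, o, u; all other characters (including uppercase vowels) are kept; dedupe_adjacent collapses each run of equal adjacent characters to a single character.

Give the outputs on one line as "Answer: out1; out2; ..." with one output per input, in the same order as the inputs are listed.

Execution, op by op:
  "glgk" -> "qvqu" -> "inim" -> "ini"
  "bphyni" -> "lzrixs" -> "drjapk" -> "drj"
  "cay" -> "mki" -> "eca" -> "eca"
  "ulepqifsjybh" -> "evozaspctilr" -> "wngrskhuladj" -> "wng"
  "xrjathrwjrd" -> "hbtkdrbgtbn" -> "ztlcvjtyltf" -> "ztl"

"ini"; "drj"; "eca"; "wng"; "ztl"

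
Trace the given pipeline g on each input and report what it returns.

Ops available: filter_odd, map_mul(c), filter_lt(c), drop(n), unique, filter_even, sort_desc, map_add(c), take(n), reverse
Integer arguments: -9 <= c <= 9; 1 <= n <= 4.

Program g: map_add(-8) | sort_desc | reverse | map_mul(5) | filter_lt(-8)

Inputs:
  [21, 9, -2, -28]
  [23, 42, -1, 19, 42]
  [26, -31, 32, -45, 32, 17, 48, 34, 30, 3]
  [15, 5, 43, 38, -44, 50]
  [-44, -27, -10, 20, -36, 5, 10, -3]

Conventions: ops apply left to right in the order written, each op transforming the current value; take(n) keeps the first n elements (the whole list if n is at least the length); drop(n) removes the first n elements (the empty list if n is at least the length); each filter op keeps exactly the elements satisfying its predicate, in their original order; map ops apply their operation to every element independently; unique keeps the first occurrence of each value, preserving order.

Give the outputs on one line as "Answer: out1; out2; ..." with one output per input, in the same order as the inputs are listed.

Execution, op by op:
  [21, 9, -2, -28] -> [13, 1, -10, -36] -> [13, 1, -10, -36] -> [-36, -10, 1, 13] -> [-180, -50, 5, 65] -> [-180, -50]
  [23, 42, -1, 19, 42] -> [15, 34, -9, 11, 34] -> [34, 34, 15, 11, -9] -> [-9, 11, 15, 34, 34] -> [-45, 55, 75, 170, 170] -> [-45]
  [26, -31, 32, -45, 32, 17, 48, 34, 30, 3] -> [18, -39, 24, -53, 24, 9, 40, 26, 22, -5] -> [40, 26, 24, 24, 22, 18, 9, -5, -39, -53] -> [-53, -39, -5, 9, 18, 22, 24, 24, 26, 40] -> [-265, -195, -25, 45, 90, 110, 120, 120, 130, 200] -> [-265, -195, -25]
  [15, 5, 43, 38, -44, 50] -> [7, -3, 35, 30, -52, 42] -> [42, 35, 30, 7, -3, -52] -> [-52, -3, 7, 30, 35, 42] -> [-260, -15, 35, 150, 175, 210] -> [-260, -15]
  [-44, -27, -10, 20, -36, 5, 10, -3] -> [-52, -35, -18, 12, -44, -3, 2, -11] -> [12, 2, -3, -11, -18, -35, -44, -52] -> [-52, -44, -35, -18, -11, -3, 2, 12] -> [-260, -220, -175, -90, -55, -15, 10, 60] -> [-260, -220, -175, -90, -55, -15]

[-180, -50]; [-45]; [-265, -195, -25]; [-260, -15]; [-260, -220, -175, -90, -55, -15]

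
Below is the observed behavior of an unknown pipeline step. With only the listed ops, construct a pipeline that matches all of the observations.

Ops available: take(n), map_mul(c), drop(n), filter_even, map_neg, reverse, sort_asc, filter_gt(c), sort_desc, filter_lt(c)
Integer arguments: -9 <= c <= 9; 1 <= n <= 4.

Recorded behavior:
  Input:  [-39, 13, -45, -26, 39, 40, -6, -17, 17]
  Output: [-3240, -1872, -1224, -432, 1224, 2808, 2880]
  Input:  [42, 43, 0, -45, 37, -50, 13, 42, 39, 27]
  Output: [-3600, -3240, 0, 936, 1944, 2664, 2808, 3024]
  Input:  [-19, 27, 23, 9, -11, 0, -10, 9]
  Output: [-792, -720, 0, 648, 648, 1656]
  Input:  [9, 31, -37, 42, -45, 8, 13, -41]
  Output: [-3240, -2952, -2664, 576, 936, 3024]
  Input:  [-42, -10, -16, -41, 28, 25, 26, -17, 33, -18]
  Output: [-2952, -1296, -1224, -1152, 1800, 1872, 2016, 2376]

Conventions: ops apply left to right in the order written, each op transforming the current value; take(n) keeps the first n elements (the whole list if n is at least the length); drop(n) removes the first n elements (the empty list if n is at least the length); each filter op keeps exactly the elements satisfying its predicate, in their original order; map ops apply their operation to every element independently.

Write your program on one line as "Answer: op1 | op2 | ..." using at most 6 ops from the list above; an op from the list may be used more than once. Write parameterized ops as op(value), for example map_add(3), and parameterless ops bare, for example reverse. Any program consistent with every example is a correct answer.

drop(2) | map_neg | sort_desc | map_mul(-8) | map_mul(9)

Check, running the answer program on each example:
  [-39, 13, -45, -26, 39, 40, -6, -17, 17] -> [-45, -26, 39, 40, -6, -17, 17] -> [45, 26, -39, -40, 6, 17, -17] -> [45, 26, 17, 6, -17, -39, -40] -> [-360, -208, -136, -48, 136, 312, 320] -> [-3240, -1872, -1224, -432, 1224, 2808, 2880]
  [42, 43, 0, -45, 37, -50, 13, 42, 39, 27] -> [0, -45, 37, -50, 13, 42, 39, 27] -> [0, 45, -37, 50, -13, -42, -39, -27] -> [50, 45, 0, -13, -27, -37, -39, -42] -> [-400, -360, 0, 104, 216, 296, 312, 336] -> [-3600, -3240, 0, 936, 1944, 2664, 2808, 3024]
  [-19, 27, 23, 9, -11, 0, -10, 9] -> [23, 9, -11, 0, -10, 9] -> [-23, -9, 11, 0, 10, -9] -> [11, 10, 0, -9, -9, -23] -> [-88, -80, 0, 72, 72, 184] -> [-792, -720, 0, 648, 648, 1656]
  [9, 31, -37, 42, -45, 8, 13, -41] -> [-37, 42, -45, 8, 13, -41] -> [37, -42, 45, -8, -13, 41] -> [45, 41, 37, -8, -13, -42] -> [-360, -328, -296, 64, 104, 336] -> [-3240, -2952, -2664, 576, 936, 3024]
  [-42, -10, -16, -41, 28, 25, 26, -17, 33, -18] -> [-16, -41, 28, 25, 26, -17, 33, -18] -> [16, 41, -28, -25, -26, 17, -33, 18] -> [41, 18, 17, 16, -25, -26, -28, -33] -> [-328, -144, -136, -128, 200, 208, 224, 264] -> [-2952, -1296, -1224, -1152, 1800, 1872, 2016, 2376]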